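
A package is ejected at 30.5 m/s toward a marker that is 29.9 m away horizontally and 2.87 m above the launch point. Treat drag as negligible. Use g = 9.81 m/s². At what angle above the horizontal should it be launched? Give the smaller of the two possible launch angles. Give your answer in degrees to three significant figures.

Trajectory: y = x tanθ − g x² (1 + tan²θ)/(2v₀²). With x = 29.9, y = 2.87, v₀ = 30.5, g = 9.81:
4.714 tan²θ − 29.9 tanθ + (7.584) = 0.
tanθ = [29.9 ± √(29.9² − 4 × 4.714 × (7.584))] / (2 × 4.714) = (29.9 ± 27.40) / 9.428, giving tanθ = 0.2647 or 6.078.
θ = 14.83° or 80.66°; the smaller is 14.83°.

14.8°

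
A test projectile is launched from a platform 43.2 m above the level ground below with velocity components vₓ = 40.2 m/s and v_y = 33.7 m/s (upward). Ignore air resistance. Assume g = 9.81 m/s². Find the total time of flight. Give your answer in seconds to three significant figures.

Vertical motion (up positive, ground at y = 0): 4.905 t² − (33.70) t − 43.2 = 0, so t = (33.70 + √(33.70² + 2·9.81·43.2)) / 9.81 = (33.70 + 44.53) / 9.81 = 7.975 s.

7.97 s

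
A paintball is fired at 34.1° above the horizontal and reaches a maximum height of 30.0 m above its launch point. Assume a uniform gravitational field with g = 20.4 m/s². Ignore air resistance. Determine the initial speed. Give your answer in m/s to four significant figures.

At the peak v_y = 0, so v_y0 = √(2gH) = √(2 × 20.4 × 30.0) = 34.99 m/s.
v_y0 = v₀ sin θ ⇒ v₀ = 34.99 / sin 34.1° = 62.40 m/s.

62.40 m/s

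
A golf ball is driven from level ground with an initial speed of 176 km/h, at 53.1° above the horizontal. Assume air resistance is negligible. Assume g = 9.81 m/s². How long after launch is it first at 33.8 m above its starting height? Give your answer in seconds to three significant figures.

0.987 s

Convert: 176 km/h = 176/3.6 = 48.89 m/s.
Resolve: vₓ = 48.89 cos 53.1° = 29.35 m/s and v_y0 = 48.89 sin 53.1° = 39.10 m/s.
Require v_y0 t − ½ g t² = 33.8, i.e. 4.905 t² − 39.10 t + 33.8 = 0.
t = [39.10 ± √(39.10² − 2·9.81·33.8)] / 9.81 = (39.10 ± 29.42) / 9.81, so t = 0.9867 s or t = 6.984 s.
The first (ascending) time is 0.9867 s.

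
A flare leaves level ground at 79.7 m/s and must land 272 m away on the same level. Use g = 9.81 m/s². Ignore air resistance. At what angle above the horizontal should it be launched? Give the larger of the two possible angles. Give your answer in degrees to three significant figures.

From R = (v₀²/g) sin 2θ: sin 2θ = 9.81 × 272 / 6352.1 = 0.4201.
2θ = 24.84° or 180° − 24.84° = 155.2°, so θ = 12.42° or 77.58°.
The larger angle is 77.58°.

77.6°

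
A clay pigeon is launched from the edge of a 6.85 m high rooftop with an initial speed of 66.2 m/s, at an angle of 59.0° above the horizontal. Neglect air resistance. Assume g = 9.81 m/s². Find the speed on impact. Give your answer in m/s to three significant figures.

vₓ = 66.20 cos 59.0° = 34.10 m/s; v_y0 = 66.20 sin 59.0° = 56.74 m/s.
Vertical motion (up positive, ground at y = 0): 4.905 t² − (56.74) t − 6.85 = 0, so t = (56.74 + √(56.74² + 2·9.81·6.85)) / 9.81 = (56.74 + 57.92) / 9.81 = 11.69 s.
Vertical velocity at impact: v_y = v_y0 − g t = 56.74 − 9.81 × 11.69 = −57.92 m/s.
Speed: |v| = √(vₓ² + v_y²) = √(34.10² + 57.92²) = 67.21 m/s.

67.2 m/s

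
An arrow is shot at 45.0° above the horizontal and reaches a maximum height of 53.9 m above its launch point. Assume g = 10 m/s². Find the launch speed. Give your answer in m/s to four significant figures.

At the peak v_y = 0, so v_y0 = √(2gH) = √(2 × 10.0 × 53.9) = 32.83 m/s.
v_y0 = v₀ sin θ ⇒ v₀ = 32.83 / sin 45.0° = 46.43 m/s.

46.43 m/s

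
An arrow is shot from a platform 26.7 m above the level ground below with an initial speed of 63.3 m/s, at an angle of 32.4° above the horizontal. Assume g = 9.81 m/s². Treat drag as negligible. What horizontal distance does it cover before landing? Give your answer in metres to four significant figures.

Horizontal component vₓ = 63.30 cos 32.4° = 53.45 m/s; vertical v_y0 = 63.30 sin 32.4° = 33.92 m/s.
With up positive and y = 0 at the ground: y(t) = 26.7 + (33.92) t − 4.905 t². Setting y = 0 and taking the positive root: t = [33.92 + √(33.92² + 2·9.81·26.7)] / 9.81 = (33.92 + 40.92) / 9.81 = 7.629 s.
Horizontal distance: R = vₓ t = 53.45 × 7.629 = 407.7 m.

407.7 m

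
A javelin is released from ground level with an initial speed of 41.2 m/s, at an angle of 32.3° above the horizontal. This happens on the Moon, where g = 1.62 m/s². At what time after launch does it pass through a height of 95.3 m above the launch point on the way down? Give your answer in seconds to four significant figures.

Horizontal component vₓ = 41.20 cos 32.3° = 34.82 m/s; vertical v_y0 = 41.20 sin 32.3° = 22.02 m/s.
Set y = v_y0 t − ½ g t² = 95.3: 0.8100 t² − 22.02 t + 95.3 = 0.
t = [22.02 ± √(22.02² − 2·1.62·95.3)] / 1.62 = (22.02 ± 13.26) / 1.62, so t = 5.403 s or t = 21.78 s.
The descending-branch root is 21.78 s.

21.78 s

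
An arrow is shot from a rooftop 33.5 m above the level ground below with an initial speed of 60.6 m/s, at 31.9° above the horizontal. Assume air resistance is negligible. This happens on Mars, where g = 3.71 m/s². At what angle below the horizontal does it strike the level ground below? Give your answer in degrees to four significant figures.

vₓ = 60.60 cos 31.9° = 51.45 m/s; v_y0 = 60.60 sin 31.9° = 32.02 m/s.
Vertical motion (up positive, ground at y = 0): 1.855 t² − (32.02) t − 33.5 = 0, so t = (32.02 + √(32.02² + 2·3.71·33.5)) / 3.71 = (32.02 + 35.69) / 3.71 = 18.25 s.
At impact: v_y = v_y0 − g t = −35.69 m/s; vₓ = 51.45 m/s.
Angle below horizontal: arctan(|v_y|/vₓ) = arctan(35.69/51.45) = 34.75°.

34.75°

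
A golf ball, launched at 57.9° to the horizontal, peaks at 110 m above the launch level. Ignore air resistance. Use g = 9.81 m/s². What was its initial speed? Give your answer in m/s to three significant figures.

At the peak v_y = 0, so v_y0 = √(2gH) = √(2 × 9.81 × 110) = 46.46 m/s.
v_y0 = v₀ sin θ ⇒ v₀ = 46.46 / sin 57.9° = 54.84 m/s.

54.8 m/s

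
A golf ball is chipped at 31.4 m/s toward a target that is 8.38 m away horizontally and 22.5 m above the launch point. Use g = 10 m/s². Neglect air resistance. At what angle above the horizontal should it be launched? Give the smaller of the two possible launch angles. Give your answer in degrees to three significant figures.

Trajectory: y = x tanθ − g x² (1 + tan²θ)/(2v₀²). With x = 8.38, y = 22.5, v₀ = 31.4, g = 10.0:
0.3561 tan²θ − 8.38 tanθ + (22.86) = 0.
tanθ = [8.38 ± √(8.38² − 4 × 0.3561 × (22.86))] / (2 × 0.3561) = (8.38 ± 6.137) / 0.7122, giving tanθ = 3.149 or 20.38.
θ = 72.38° or 87.19°; the smaller is 72.38°.

72.4°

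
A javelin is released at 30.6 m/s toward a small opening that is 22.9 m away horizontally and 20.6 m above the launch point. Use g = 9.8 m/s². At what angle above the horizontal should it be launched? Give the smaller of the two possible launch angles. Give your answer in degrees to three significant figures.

Trajectory: y = x tanθ − g x² (1 + tan²θ)/(2v₀²). With x = 22.9, y = 20.6, v₀ = 30.6, g = 9.80:
2.744 tan²θ − 22.9 tanθ + (23.34) = 0.
tanθ = [22.9 ± √(22.9² − 4 × 2.744 × (23.34))] / (2 × 2.744) = (22.9 ± 16.38) / 5.489, giving tanθ = 1.189 or 7.156.
θ = 49.93° or 82.04°; the smaller is 49.93°.

49.9°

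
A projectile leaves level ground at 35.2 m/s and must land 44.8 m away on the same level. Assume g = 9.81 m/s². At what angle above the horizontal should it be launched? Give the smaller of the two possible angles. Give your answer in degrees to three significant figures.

10.4°

R = v₀² sin 2θ / g gives sin 2θ = gR/v₀² = 9.81·44.8/35.2² = 0.3547.
2θ = 20.78° or 180° − 20.78° = 159.2°, so θ = 10.39° or 79.61°.
The smaller angle is 10.39°.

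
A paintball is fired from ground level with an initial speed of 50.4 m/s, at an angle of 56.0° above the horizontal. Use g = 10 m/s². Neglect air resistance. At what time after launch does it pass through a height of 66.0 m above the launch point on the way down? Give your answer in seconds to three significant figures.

6.24 s

Components: vₓ = 50.40 cos 56.0° = 28.18 m/s, v_y0 = 50.40 sin 56.0° = 41.78 m/s.
Height y(t) = 41.78 t − 5.000 t² = 66.0 gives 5.000 t² − 41.78 t + 66.0 = 0.
Quadratic formula: t = (41.78 ± √425.86) / 10.0 = (41.78 ± 20.64) / 10.0 → t = 2.115 s or 6.242 s.
The descending-branch root is 6.242 s.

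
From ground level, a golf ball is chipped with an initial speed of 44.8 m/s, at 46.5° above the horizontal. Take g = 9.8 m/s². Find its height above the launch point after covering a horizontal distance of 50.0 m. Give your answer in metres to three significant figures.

39.8 m

vₓ = 44.80 cos 46.5° = 30.84 m/s; v_y0 = 44.80 sin 46.5° = 32.50 m/s.
At x = 50.0 m, t = x/vₓ = 50.0/30.84 = 1.621 s.
Height: y = v_y0 t − ½ g t² = 32.50 × 1.621 − 4.900 × 1.621² = 52.69 − 12.88 = 39.81 m.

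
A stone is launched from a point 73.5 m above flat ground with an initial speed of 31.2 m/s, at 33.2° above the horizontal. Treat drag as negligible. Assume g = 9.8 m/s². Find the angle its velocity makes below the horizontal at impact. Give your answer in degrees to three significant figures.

57.9°

Horizontal component vₓ = 31.20 cos 33.2° = 26.11 m/s; vertical v_y0 = 31.20 sin 33.2° = 17.08 m/s.
Vertical motion (up positive, ground at y = 0): 4.900 t² − (17.08) t − 73.5 = 0, so t = (17.08 + √(17.08² + 2·9.80·73.5)) / 9.80 = (17.08 + 41.62) / 9.80 = 5.990 s.
At impact: v_y = v_y0 − g t = −41.62 m/s; vₓ = 26.11 m/s.
Angle below horizontal: arctan(|v_y|/vₓ) = arctan(41.62/26.11) = 57.90°.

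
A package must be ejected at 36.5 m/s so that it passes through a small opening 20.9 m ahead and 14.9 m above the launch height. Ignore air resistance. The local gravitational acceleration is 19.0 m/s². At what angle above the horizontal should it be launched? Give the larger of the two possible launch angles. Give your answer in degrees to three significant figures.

Trajectory: y = x tanθ − g x² (1 + tan²θ)/(2v₀²). With x = 20.9, y = 14.9, v₀ = 36.5, g = 19.0:
3.115 tan²θ − 20.9 tanθ + (18.01) = 0.
tanθ = [20.9 ± √(20.9² − 4 × 3.115 × (18.01))] / (2 × 3.115) = (20.9 ± 14.57) / 6.230, giving tanθ = 1.016 or 5.694.
θ = 45.45° or 80.04°; the larger is 80.04°.

80.0°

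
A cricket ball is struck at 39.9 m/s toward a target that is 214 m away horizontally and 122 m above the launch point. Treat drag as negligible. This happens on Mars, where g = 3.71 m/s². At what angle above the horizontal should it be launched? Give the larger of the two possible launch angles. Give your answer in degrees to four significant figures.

Trajectory: y = x tanθ − g x² (1 + tan²θ)/(2v₀²). With x = 214, y = 122, v₀ = 39.9, g = 3.71:
53.36 tan²θ − 214 tanθ + (175.4) = 0.
tanθ = [214 ± √(214² − 4 × 53.36 × (175.4))] / (2 × 53.36) = (214 ± 91.47) / 106.7, giving tanθ = 1.148 or 2.862.
θ = 48.95° or 70.74°; the larger is 70.74°.

70.74°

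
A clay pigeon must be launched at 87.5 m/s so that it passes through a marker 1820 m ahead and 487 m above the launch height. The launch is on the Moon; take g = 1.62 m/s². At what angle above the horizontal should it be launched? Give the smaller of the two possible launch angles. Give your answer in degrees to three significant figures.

Trajectory: y = x tanθ − g x² (1 + tan²θ)/(2v₀²). With x = 1820, y = 487, v₀ = 87.5, g = 1.62:
350.4 tan²θ − 1820 tanθ + (837.4) = 0.
tanθ = [1820 ± √(1820² − 4 × 350.4 × (837.4))] / (2 × 350.4) = (1820 ± 1462) / 700.9, giving tanθ = 0.5103 or 4.683.
θ = 27.03° or 77.95°; the smaller is 27.03°.

27.0°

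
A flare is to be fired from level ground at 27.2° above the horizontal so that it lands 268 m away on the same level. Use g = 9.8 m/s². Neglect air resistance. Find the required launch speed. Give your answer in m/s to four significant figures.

56.83 m/s

From R = (v₀² / g) sin 2θ: v₀ = √(gR / sin 2θ).
v₀ = √(9.80 × 268 / sin 54.40°) = √(2626 / 0.8131) = √3230.1 = 56.83 m/s.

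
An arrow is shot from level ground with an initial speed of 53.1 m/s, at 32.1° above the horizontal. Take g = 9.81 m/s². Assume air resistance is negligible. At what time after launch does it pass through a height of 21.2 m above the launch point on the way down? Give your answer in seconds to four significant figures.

Resolve: vₓ = 53.10 cos 32.1° = 44.98 m/s and v_y0 = 53.10 sin 32.1° = 28.22 m/s.
Height y(t) = 28.22 t − 4.905 t² = 21.2 gives 4.905 t² − 28.22 t + 21.2 = 0.
t = [28.22 ± √(28.22² − 2·9.81·21.2)] / 9.81 = (28.22 ± 19.50) / 9.81, so t = 0.8886 s or t = 4.864 s.
The descending-branch root is 4.864 s.

4.864 s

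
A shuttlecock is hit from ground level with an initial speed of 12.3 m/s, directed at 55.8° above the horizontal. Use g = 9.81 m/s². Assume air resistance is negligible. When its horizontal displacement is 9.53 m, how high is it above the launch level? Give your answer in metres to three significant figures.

4.70 m

Horizontal component vₓ = 12.30 cos 55.8° = 6.914 m/s; vertical v_y0 = 12.30 sin 55.8° = 10.17 m/s.
Time to reach x = 9.53 m: t = x/vₓ = 9.53/6.914 = 1.378 s.
Height: y = v_y0 t − ½ g t² = 10.17 × 1.378 − 4.905 × 1.378² = 14.02 − 9.320 = 4.703 m.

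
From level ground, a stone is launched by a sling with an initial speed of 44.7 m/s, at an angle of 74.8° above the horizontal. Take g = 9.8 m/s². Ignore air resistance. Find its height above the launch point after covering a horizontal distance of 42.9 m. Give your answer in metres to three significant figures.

92.2 m

Resolve: vₓ = 44.70 cos 74.8° = 11.72 m/s and v_y0 = 44.70 sin 74.8° = 43.14 m/s.
At x = 42.9 m, t = x/vₓ = 42.9/11.72 = 3.660 s.
Height: y = v_y0 t − ½ g t² = 43.14 × 3.660 − 4.900 × 3.660² = 157.9 − 65.65 = 92.24 m.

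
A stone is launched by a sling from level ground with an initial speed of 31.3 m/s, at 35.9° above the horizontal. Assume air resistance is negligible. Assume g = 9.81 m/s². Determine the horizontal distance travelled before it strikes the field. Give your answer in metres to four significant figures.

Resolve: vₓ = 31.30 cos 35.9° = 25.35 m/s and v_y0 = 31.30 sin 35.9° = 18.35 m/s.
Flight time T = 2 v_y0 / g = 3.742 s.
Horizontal distance R = vₓ T = 25.35 × 3.742 = 94.87 m.

94.87 m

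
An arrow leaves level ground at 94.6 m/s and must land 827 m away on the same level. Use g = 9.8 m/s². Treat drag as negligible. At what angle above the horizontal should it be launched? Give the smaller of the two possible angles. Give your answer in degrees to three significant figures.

32.5°

R = v₀² sin 2θ / g gives sin 2θ = gR/v₀² = 9.80·827/94.6² = 0.9056.
2θ = 64.91° or 180° − 64.91° = 115.1°, so θ = 32.45° or 57.55°.
The smaller angle is 32.45°.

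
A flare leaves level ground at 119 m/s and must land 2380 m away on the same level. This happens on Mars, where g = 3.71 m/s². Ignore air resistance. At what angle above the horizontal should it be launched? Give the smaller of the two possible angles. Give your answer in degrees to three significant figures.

From R = (v₀²/g) sin 2θ: sin 2θ = 3.71 × 2380 / 14161 = 0.6235.
2θ = 38.57° or 180° − 38.57° = 141.4°, so θ = 19.29° or 70.71°.
The smaller angle is 19.29°.

19.3°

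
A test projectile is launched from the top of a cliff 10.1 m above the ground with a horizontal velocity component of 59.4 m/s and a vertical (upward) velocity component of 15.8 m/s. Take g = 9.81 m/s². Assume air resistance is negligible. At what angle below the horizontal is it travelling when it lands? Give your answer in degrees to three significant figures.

Vertical motion (up positive, ground at y = 0): 4.905 t² − (15.80) t − 10.1 = 0, so t = (15.80 + √(15.80² + 2·9.81·10.1)) / 9.81 = (15.80 + 21.16) / 9.81 = 3.768 s.
At impact: v_y = v_y0 − g t = −21.16 m/s; vₓ = 59.40 m/s.
Angle below horizontal: arctan(|v_y|/vₓ) = arctan(21.16/59.40) = 19.61°.

19.6°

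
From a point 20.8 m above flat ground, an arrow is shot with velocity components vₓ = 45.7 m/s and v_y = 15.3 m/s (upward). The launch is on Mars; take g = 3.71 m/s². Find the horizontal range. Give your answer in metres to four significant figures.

The projectile lands when y = 20.8 + (15.30) t − ½·3.71·t² = 0. Positive root: t = (15.30 + √(15.30² + 2·3.71·20.8)) / 3.71 = (15.30 + 19.71) / 3.71 = 9.436 s.
Horizontal distance: R = vₓ t = 45.70 × 9.436 = 431.2 m.

431.2 m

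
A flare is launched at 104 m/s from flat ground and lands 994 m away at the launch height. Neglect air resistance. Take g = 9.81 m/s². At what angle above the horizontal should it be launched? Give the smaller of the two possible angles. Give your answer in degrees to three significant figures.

32.2°

From R = (v₀²/g) sin 2θ: sin 2θ = 9.81 × 994 / 10816 = 0.9015.
2θ = 64.36° or 180° − 64.36° = 115.6°, so θ = 32.18° or 57.82°.
The smaller angle is 32.18°.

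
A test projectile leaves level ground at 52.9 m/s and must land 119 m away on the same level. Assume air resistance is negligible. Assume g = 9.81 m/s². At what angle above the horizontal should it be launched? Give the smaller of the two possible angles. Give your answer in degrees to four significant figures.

Level-ground range R = v₀² sin(2θ)/g ⇒ sin(2θ) = gR/v₀² = 9.81 × 119 / 52.9² = 0.4172.
2θ = 24.66° or 180° − 24.66° = 155.3°, so θ = 12.33° or 77.67°.
The smaller angle is 12.33°.

12.33°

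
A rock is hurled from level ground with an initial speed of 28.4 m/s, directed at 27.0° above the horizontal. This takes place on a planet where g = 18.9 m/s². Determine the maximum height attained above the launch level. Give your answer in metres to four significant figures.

Components: vₓ = 28.40 cos 27.0° = 25.30 m/s, v_y0 = 28.40 sin 27.0° = 12.89 m/s.
Maximum height: H = v_y0² / (2g) = 12.89² / (2 × 18.9) = 4.398 m.

4.398 m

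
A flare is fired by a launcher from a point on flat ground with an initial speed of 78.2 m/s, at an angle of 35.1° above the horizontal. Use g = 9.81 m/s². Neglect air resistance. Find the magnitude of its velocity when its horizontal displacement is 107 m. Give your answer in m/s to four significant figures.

70.06 m/s

vₓ = 78.20 cos 35.1° = 63.98 m/s; v_y0 = 78.20 sin 35.1° = 44.97 m/s.
At x = 107 m, t = x/vₓ = 107/63.98 = 1.672 s.
Vertical velocity there: v_y = v_y0 − g t = 44.97 − 9.81 × 1.672 = 28.56 m/s.
Speed: √(vₓ² + v_y²) = √(63.98² + 28.56²) = 70.06 m/s.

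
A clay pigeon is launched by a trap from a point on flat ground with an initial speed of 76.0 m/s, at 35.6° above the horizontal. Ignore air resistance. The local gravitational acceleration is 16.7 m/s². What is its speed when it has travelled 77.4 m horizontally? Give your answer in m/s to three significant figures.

66.1 m/s

Resolve: vₓ = 76.00 cos 35.6° = 61.80 m/s and v_y0 = 76.00 sin 35.6° = 44.24 m/s.
Time to reach x = 77.4 m: t = x/vₓ = 77.4/61.80 = 1.253 s.
Vertical velocity there: v_y = v_y0 − g t = 44.24 − 16.7 × 1.253 = 23.32 m/s.
Speed: √(vₓ² + v_y²) = √(61.80² + 23.32²) = 66.05 m/s.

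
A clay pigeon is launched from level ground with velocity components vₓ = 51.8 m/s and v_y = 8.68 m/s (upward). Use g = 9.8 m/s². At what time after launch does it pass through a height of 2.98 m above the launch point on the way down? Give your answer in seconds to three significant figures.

1.31 s

Height y(t) = 8.680 t − 4.900 t² = 2.98 gives 4.900 t² − 8.680 t + 2.98 = 0.
t = [8.680 ± √(8.680² − 2·9.80·2.98)] / 9.80 = (8.680 ± 4.115) / 9.80, so t = 0.4658 s or t = 1.306 s.
The descending-branch root is 1.306 s.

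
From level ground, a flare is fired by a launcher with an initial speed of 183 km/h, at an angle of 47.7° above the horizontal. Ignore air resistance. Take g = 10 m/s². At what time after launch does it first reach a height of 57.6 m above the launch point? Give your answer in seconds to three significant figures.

2.14 s

Convert: 183 km/h = 183/3.6 = 50.83 m/s.
Horizontal component vₓ = 50.83 cos 47.7° = 34.21 m/s; vertical v_y0 = 50.83 sin 47.7° = 37.60 m/s.
Set y = v_y0 t − ½ g t² = 57.6: 5.000 t² − 37.60 t + 57.6 = 0.
t = [37.60 ± √(37.60² − 2·10.0·57.6)] / 10.0 = (37.60 ± 16.17) / 10.0, so t = 2.142 s or t = 5.377 s.
The first (ascending) time is 2.142 s.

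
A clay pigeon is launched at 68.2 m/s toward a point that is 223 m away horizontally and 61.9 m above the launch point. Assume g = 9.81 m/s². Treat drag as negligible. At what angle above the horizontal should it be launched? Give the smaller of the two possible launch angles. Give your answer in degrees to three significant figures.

30.8°

Trajectory: y = x tanθ − g x² (1 + tan²θ)/(2v₀²). With x = 223, y = 61.9, v₀ = 68.2, g = 9.81:
52.44 tan²θ − 223 tanθ + (114.3) = 0.
tanθ = [223 ± √(223² − 4 × 52.44 × (114.3))] / (2 × 52.44) = (223 ± 160.4) / 104.9, giving tanθ = 0.5964 or 3.656.
θ = 30.81° or 74.70°; the smaller is 30.81°.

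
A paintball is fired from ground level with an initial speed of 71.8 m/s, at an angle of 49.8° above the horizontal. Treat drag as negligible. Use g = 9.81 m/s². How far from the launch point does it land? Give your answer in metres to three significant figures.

518 m

Components: vₓ = 71.80 cos 49.8° = 46.34 m/s, v_y0 = 71.80 sin 49.8° = 54.84 m/s.
Time aloft: T = 2 v_y0 / g = 2 × 54.84 / 9.81 = 11.18 s.
Horizontal distance R = vₓ T = 46.34 × 11.18 = 518.1 m.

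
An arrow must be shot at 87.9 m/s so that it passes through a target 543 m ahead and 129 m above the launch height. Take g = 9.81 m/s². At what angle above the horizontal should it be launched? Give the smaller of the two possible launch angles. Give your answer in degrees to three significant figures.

Trajectory: y = x tanθ − g x² (1 + tan²θ)/(2v₀²). With x = 543, y = 129, v₀ = 87.9, g = 9.81:
187.2 tan²θ − 543 tanθ + (316.2) = 0.
tanθ = [543 ± √(543² − 4 × 187.2 × (316.2))] / (2 × 187.2) = (543 ± 241.1) / 374.4, giving tanθ = 0.8065 or 2.094.
θ = 38.89° or 64.48°; the smaller is 38.89°.

38.9°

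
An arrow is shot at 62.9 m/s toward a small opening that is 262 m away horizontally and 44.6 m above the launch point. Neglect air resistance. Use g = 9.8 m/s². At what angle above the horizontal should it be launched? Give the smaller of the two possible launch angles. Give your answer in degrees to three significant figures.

Trajectory: y = x tanθ − g x² (1 + tan²θ)/(2v₀²). With x = 262, y = 44.6, v₀ = 62.9, g = 9.80:
85.02 tan²θ − 262 tanθ + (129.6) = 0.
tanθ = [262 ± √(262² − 4 × 85.02 × (129.6))] / (2 × 85.02) = (262 ± 156.7) / 170.0, giving tanθ = 0.6191 or 2.463.
θ = 31.76° or 67.90°; the smaller is 31.76°.

31.8°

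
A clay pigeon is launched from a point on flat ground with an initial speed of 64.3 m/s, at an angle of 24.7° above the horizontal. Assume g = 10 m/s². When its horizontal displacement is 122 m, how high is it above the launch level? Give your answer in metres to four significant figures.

Horizontal component vₓ = 64.30 cos 24.7° = 58.42 m/s; vertical v_y0 = 64.30 sin 24.7° = 26.87 m/s.
Time to reach x = 122 m: t = x/vₓ = 122/58.42 = 2.088 s.
Height: y = v_y0 t − ½ g t² = 26.87 × 2.088 − 5.000 × 2.088² = 56.11 − 21.81 = 34.31 m.

34.31 m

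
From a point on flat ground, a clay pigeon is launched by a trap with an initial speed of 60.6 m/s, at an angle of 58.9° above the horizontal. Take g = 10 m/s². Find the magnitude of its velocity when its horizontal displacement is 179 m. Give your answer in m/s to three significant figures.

Components: vₓ = 60.60 cos 58.9° = 31.30 m/s, v_y0 = 60.60 sin 58.9° = 51.89 m/s.
x = vₓ t ⇒ t = 179/31.30 = 5.718 s.
Vertical velocity there: v_y = v_y0 − g t = 51.89 − 10.0 × 5.718 = −5.295 m/s.
Speed: √(vₓ² + v_y²) = √(31.30² + 5.295²) = 31.75 m/s.

31.7 m/s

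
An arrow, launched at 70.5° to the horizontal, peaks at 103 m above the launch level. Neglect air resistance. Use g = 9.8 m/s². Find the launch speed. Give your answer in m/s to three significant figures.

At the peak v_y = 0, so v_y0 = √(2gH) = √(2 × 9.80 × 103) = 44.93 m/s.
v_y0 = v₀ sin θ ⇒ v₀ = 44.93 / sin 70.5° = 47.67 m/s.

47.7 m/s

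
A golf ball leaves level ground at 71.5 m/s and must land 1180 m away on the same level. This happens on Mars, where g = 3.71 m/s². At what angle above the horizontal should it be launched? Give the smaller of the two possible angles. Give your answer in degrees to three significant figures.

From R = (v₀²/g) sin 2θ: sin 2θ = 3.71 × 1180 / 5112.2 = 0.8563.
2θ = 58.91° or 180° − 58.91° = 121.1°, so θ = 29.45° or 60.55°.
The smaller angle is 29.45°.

29.5°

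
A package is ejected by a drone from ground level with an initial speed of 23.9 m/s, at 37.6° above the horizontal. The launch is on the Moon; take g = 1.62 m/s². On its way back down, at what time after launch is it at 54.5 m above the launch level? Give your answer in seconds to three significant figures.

Horizontal component vₓ = 23.90 cos 37.6° = 18.94 m/s; vertical v_y0 = 23.90 sin 37.6° = 14.58 m/s.
Set y = v_y0 t − ½ g t² = 54.5: 0.8100 t² − 14.58 t + 54.5 = 0.
Quadratic formula: t = (14.58 ± √36.068) / 1.62 = (14.58 ± 6.006) / 1.62 → t = 5.294 s or 12.71 s.
The descending-branch root is 12.71 s.

12.7 s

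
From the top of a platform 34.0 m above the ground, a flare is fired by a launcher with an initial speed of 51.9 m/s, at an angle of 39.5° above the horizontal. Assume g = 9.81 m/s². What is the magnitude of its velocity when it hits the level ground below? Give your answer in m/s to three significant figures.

58.0 m/s

Components: vₓ = 51.90 cos 39.5° = 40.05 m/s, v_y0 = 51.90 sin 39.5° = 33.01 m/s.
The projectile lands when y = 34.0 + (33.01) t − ½·9.81·t² = 0. Positive root: t = (33.01 + √(33.01² + 2·9.81·34.0)) / 9.81 = (33.01 + 41.92) / 9.81 = 7.638 s.
Vertical velocity at impact: v_y = v_y0 − g t = 33.01 − 9.81 × 7.638 = −41.92 m/s.
Speed: |v| = √(vₓ² + v_y²) = √(40.05² + 41.92²) = 57.97 m/s.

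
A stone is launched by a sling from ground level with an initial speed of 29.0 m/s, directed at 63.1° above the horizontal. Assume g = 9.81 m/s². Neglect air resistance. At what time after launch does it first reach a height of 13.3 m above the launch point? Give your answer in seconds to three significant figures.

0.578 s

Resolve: vₓ = 29.00 cos 63.1° = 13.12 m/s and v_y0 = 29.00 sin 63.1° = 25.86 m/s.
Set y = v_y0 t − ½ g t² = 13.3: 4.905 t² − 25.86 t + 13.3 = 0.
t = [25.86 ± √(25.86² − 2·9.81·13.3)] / 9.81 = (25.86 ± 20.20) / 9.81, so t = 0.5775 s or t = 4.695 s.
The first (ascending) time is 0.5775 s.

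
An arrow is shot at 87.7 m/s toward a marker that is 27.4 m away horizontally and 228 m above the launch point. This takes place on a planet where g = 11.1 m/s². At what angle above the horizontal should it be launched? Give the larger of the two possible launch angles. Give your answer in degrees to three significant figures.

88.6°

Trajectory: y = x tanθ − g x² (1 + tan²θ)/(2v₀²). With x = 27.4, y = 228, v₀ = 87.7, g = 11.1:
0.5417 tan²θ − 27.4 tanθ + (228.5) = 0.
tanθ = [27.4 ± √(27.4² − 4 × 0.5417 × (228.5))] / (2 × 0.5417) = (27.4 ± 15.98) / 1.083, giving tanθ = 10.54 or 40.04.
θ = 84.58° or 88.57°; the larger is 88.57°.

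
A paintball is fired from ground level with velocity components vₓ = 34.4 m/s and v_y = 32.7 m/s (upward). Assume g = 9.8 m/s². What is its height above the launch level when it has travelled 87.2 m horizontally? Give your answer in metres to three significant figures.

At x = 87.2 m, t = x/vₓ = 87.2/34.40 = 2.535 s.
Height: y = v_y0 t − ½ g t² = 32.70 × 2.535 − 4.900 × 2.535² = 82.89 − 31.49 = 51.41 m.

51.4 m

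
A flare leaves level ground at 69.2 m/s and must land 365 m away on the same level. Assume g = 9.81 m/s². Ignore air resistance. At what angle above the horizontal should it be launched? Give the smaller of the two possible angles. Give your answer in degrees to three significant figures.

Level-ground range R = v₀² sin(2θ)/g ⇒ sin(2θ) = gR/v₀² = 9.81 × 365 / 69.2² = 0.7477.
2θ = 48.39° or 180° − 48.39° = 131.6°, so θ = 24.20° or 65.80°.
The smaller angle is 24.20°.

24.2°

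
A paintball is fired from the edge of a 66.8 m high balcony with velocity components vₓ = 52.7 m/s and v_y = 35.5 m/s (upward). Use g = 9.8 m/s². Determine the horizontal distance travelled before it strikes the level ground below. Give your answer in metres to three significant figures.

The projectile lands when y = 66.8 + (35.50) t − ½·9.80·t² = 0. Positive root: t = (35.50 + √(35.50² + 2·9.80·66.8)) / 9.80 = (35.50 + 50.69) / 9.80 = 8.795 s.
Horizontal distance: R = vₓ t = 52.70 × 8.795 = 463.5 m.

463 m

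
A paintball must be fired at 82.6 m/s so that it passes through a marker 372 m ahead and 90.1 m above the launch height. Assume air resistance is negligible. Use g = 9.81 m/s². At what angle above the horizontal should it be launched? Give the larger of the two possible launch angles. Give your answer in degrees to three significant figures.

Trajectory: y = x tanθ − g x² (1 + tan²θ)/(2v₀²). With x = 372, y = 90.1, v₀ = 82.6, g = 9.81:
99.49 tan²θ − 372 tanθ + (189.6) = 0.
tanθ = [372 ± √(372² − 4 × 99.49 × (189.6))] / (2 × 99.49) = (372 ± 250.9) / 199.0, giving tanθ = 0.6087 or 3.130.
θ = 31.33° or 72.28°; the larger is 72.28°.

72.3°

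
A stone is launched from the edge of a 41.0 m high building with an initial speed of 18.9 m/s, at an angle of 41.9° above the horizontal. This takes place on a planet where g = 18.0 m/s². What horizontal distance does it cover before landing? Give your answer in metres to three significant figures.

Components: vₓ = 18.90 cos 41.9° = 14.07 m/s, v_y0 = 18.90 sin 41.9° = 12.62 m/s.
The projectile lands when y = 41.0 + (12.62) t − ½·18.0·t² = 0. Positive root: t = (12.62 + √(12.62² + 2·18.0·41.0)) / 18.0 = (12.62 + 40.44) / 18.0 = 2.948 s.
Horizontal distance: R = vₓ t = 14.07 × 2.948 = 41.47 m.

41.5 m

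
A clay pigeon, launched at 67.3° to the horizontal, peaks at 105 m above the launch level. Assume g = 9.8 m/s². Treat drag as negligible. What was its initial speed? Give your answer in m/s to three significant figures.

49.2 m/s

At the peak v_y = 0, so v_y0 = √(2gH) = √(2 × 9.80 × 105) = 45.37 m/s.
v_y0 = v₀ sin θ ⇒ v₀ = 45.37 / sin 67.3° = 49.17 m/s.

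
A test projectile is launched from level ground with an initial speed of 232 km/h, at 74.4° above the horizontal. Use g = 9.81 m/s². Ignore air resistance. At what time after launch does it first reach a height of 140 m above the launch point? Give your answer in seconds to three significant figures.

2.94 s

Convert: 232 km/h = 232/3.6 = 64.44 m/s.
Components: vₓ = 64.44 cos 74.4° = 17.33 m/s, v_y0 = 64.44 sin 74.4° = 62.07 m/s.
Require v_y0 t − ½ g t² = 140, i.e. 4.905 t² − 62.07 t + 140 = 0.
Quadratic formula: t = (62.07 ± √1105.9) / 9.81 = (62.07 ± 33.26) / 9.81 → t = 2.937 s or 9.717 s.
The first (ascending) time is 2.937 s.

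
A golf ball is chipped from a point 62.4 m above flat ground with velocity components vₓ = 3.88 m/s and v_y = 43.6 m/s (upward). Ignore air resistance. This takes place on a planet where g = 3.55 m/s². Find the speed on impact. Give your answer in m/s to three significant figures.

48.6 m/s

Vertical motion (up positive, ground at y = 0): 1.775 t² − (43.60) t − 62.4 = 0, so t = (43.60 + √(43.60² + 2·3.55·62.4)) / 3.55 = (43.60 + 48.41) / 3.55 = 25.92 s.
Vertical velocity at impact: v_y = v_y0 − g t = 43.60 − 3.55 × 25.92 = −48.41 m/s.
Speed: |v| = √(vₓ² + v_y²) = √(3.880² + 48.41²) = 48.57 m/s.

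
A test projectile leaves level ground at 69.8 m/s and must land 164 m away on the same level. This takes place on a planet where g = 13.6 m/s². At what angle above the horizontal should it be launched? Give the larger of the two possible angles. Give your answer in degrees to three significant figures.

76.4°

R = v₀² sin 2θ / g gives sin 2θ = gR/v₀² = 13.6·164/69.8² = 0.4578.
2θ = 27.24° or 180° − 27.24° = 152.8°, so θ = 13.62° or 76.38°.
The larger angle is 76.38°.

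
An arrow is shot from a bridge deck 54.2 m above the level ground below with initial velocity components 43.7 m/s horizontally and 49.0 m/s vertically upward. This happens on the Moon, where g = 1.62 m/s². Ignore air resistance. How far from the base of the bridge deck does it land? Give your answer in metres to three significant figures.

2690 m

With up positive and y = 0 at the ground: y(t) = 54.2 + (49.00) t − 0.8100 t². Setting y = 0 and taking the positive root: t = [49.00 + √(49.00² + 2·1.62·54.2)] / 1.62 = (49.00 + 50.76) / 1.62 = 61.58 s.
Horizontal distance: R = vₓ t = 43.70 × 61.58 = 2691 m.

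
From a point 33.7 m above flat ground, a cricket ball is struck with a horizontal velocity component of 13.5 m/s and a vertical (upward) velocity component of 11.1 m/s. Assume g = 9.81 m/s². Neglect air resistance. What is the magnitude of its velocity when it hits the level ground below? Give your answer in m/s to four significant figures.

31.09 m/s

The projectile lands when y = 33.7 + (11.10) t − ½·9.81·t² = 0. Positive root: t = (11.10 + √(11.10² + 2·9.81·33.7)) / 9.81 = (11.10 + 28.01) / 9.81 = 3.986 s.
Vertical velocity at impact: v_y = v_y0 − g t = 11.10 − 9.81 × 3.986 = −28.01 m/s.
Speed: |v| = √(vₓ² + v_y²) = √(13.50² + 28.01²) = 31.09 m/s.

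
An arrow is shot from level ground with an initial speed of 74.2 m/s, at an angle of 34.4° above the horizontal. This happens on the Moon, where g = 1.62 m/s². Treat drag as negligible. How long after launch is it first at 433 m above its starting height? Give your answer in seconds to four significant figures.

14.26 s

Components: vₓ = 74.20 cos 34.4° = 61.22 m/s, v_y0 = 74.20 sin 34.4° = 41.92 m/s.
Set y = v_y0 t − ½ g t² = 433: 0.8100 t² − 41.92 t + 433 = 0.
t = [41.92 ± √(41.92² − 2·1.62·433)] / 1.62 = (41.92 ± 18.83) / 1.62, so t = 14.26 s or t = 37.50 s.
The first (ascending) time is 14.26 s.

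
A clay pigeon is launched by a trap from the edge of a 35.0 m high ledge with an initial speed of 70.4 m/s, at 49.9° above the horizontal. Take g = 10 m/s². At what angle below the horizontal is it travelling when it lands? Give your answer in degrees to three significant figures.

Horizontal component vₓ = 70.40 cos 49.9° = 45.35 m/s; vertical v_y0 = 70.40 sin 49.9° = 53.85 m/s.
Vertical motion (up positive, ground at y = 0): 5.000 t² − (53.85) t − 35.0 = 0, so t = (53.85 + √(53.85² + 2·10.0·35.0)) / 10.0 = (53.85 + 60.00) / 10.0 = 11.38 s.
At impact: v_y = v_y0 − g t = −60.00 m/s; vₓ = 45.35 m/s.
Angle below horizontal: arctan(|v_y|/vₓ) = arctan(60.00/45.35) = 52.92°.

52.9°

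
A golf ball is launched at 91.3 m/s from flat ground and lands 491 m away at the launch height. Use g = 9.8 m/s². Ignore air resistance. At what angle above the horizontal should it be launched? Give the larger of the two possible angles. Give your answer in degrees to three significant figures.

72.4°

R = v₀² sin 2θ / g gives sin 2θ = gR/v₀² = 9.80·491/91.3² = 0.5773.
2θ = 35.26° or 180° − 35.26° = 144.7°, so θ = 17.63° or 72.37°.
The larger angle is 72.37°.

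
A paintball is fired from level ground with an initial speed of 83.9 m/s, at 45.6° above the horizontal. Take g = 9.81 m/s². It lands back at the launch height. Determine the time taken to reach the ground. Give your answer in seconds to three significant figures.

12.2 s

vₓ = 83.90 cos 45.6° = 58.70 m/s; v_y0 = 83.90 sin 45.6° = 59.94 m/s.
Time of flight on level ground: T = 2 v_y0 / g = 2 × 59.94 / 9.81 = 12.22 s.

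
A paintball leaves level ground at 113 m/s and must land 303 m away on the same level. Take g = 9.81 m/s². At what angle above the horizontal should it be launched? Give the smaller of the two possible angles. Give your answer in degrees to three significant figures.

R = v₀² sin 2θ / g gives sin 2θ = gR/v₀² = 9.81·303/113² = 0.2328.
2θ = 13.46° or 180° − 13.46° = 166.5°, so θ = 6.731° or 83.27°.
The smaller angle is 6.731°.

6.73°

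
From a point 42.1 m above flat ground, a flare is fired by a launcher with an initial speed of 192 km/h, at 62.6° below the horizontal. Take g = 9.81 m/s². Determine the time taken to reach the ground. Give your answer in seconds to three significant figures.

Convert: 192 km/h = 192/3.6 = 53.33 m/s.
Components: vₓ = 53.33 cos 62.6° = 24.54 m/s, v_y0 = −47.35 m/s (downward).
Vertical motion (up positive, ground at y = 0): 4.905 t² − (−47.35) t − 42.1 = 0, so t = (−47.35 + √(47.35² + 2·9.81·42.1)) / 9.81 = (−47.35 + 55.39) / 9.81 = 0.8195 s.

0.820 s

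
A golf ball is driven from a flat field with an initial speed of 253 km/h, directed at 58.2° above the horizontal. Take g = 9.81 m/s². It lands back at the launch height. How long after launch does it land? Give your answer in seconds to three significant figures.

Convert: 253 km/h = 253/3.6 = 70.28 m/s.
vₓ = 70.28 cos 58.2° = 37.03 m/s; v_y0 = 70.28 sin 58.2° = 59.73 m/s.
Landing at launch height ⇒ T = 2 v_y0 / g = 2 × 59.73 / 9.81 = 12.18 s.

12.2 s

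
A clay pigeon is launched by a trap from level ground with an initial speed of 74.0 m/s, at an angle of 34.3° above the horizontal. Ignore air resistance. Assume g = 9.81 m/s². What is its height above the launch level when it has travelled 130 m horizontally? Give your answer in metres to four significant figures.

66.50 m

Components: vₓ = 74.00 cos 34.3° = 61.13 m/s, v_y0 = 74.00 sin 34.3° = 41.70 m/s.
Time to reach x = 130 m: t = x/vₓ = 130/61.13 = 2.127 s.
Height: y = v_y0 t − ½ g t² = 41.70 × 2.127 − 4.905 × 2.127² = 88.68 − 22.18 = 66.50 m.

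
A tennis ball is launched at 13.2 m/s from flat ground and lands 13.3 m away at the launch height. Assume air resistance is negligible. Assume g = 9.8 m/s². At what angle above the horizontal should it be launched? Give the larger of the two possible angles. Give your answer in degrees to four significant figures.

From R = (v₀²/g) sin 2θ: sin 2θ = 9.80 × 13.3 / 174.24 = 0.7480.
2θ = 48.42° or 180° − 48.42° = 131.6°, so θ = 24.21° or 65.79°.
The larger angle is 65.79°.

65.79°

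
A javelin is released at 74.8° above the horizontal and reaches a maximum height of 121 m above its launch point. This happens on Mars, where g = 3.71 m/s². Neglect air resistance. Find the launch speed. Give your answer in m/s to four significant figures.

At the peak v_y = 0, so v_y0 = √(2gH) = √(2 × 3.71 × 121) = 29.96 m/s.
v_y0 = v₀ sin θ ⇒ v₀ = 29.96 / sin 74.8° = 31.05 m/s.

31.05 m/s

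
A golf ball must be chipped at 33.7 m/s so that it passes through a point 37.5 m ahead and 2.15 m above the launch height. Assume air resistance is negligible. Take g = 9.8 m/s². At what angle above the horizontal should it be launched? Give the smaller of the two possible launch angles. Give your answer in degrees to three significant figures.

Trajectory: y = x tanθ − g x² (1 + tan²θ)/(2v₀²). With x = 37.5, y = 2.15, v₀ = 33.7, g = 9.80:
6.067 tan²θ − 37.5 tanθ + (8.217) = 0.
tanθ = [37.5 ± √(37.5² − 4 × 6.067 × (8.217))] / (2 × 6.067) = (37.5 ± 34.74) / 12.13, giving tanθ = 0.2275 or 5.953.
θ = 12.82° or 80.46°; the smaller is 12.82°.

12.8°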